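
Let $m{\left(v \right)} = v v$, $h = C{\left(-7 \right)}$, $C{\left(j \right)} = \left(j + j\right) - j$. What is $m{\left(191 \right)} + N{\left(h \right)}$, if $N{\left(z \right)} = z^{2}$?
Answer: $36530$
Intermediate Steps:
$C{\left(j \right)} = j$ ($C{\left(j \right)} = 2 j - j = j$)
$h = -7$
$m{\left(v \right)} = v^{2}$
$m{\left(191 \right)} + N{\left(h \right)} = 191^{2} + \left(-7\right)^{2} = 36481 + 49 = 36530$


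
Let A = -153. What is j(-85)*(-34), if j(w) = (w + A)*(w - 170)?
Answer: -2063460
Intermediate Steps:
j(w) = (-170 + w)*(-153 + w) (j(w) = (w - 153)*(w - 170) = (-153 + w)*(-170 + w) = (-170 + w)*(-153 + w))
j(-85)*(-34) = (26010 + (-85)² - 323*(-85))*(-34) = (26010 + 7225 + 27455)*(-34) = 60690*(-34) = -2063460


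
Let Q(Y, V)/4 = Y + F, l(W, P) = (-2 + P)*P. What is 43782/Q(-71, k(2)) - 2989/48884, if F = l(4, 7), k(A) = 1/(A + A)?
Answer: -89194571/293304 ≈ -304.10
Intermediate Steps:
k(A) = 1/(2*A)
l(W, P) = P*(-2 + P)
F = 35 (F = 7*(-2 + 7) = 7*5 = 35)
Q(Y, V) = 140 + 4*Y (Q(Y, V) = 4*(Y + 35) = 4*(35 + Y) = 140 + 4*Y)
43782/Q(-71, k(2)) - 2989/48884 = 43782/(140 + 4*(-71)) - 2989/48884 = 43782/(140 - 284) - 2989*1/48884 = 43782/(-144) - 2989/48884 = 43782*(-1/144) - 2989/48884 = -7297/24 - 2989/48884 = -89194571/293304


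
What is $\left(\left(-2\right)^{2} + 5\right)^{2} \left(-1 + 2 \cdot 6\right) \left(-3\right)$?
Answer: $-2673$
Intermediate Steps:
$\left(\left(-2\right)^{2} + 5\right)^{2} \left(-1 + 2 \cdot 6\right) \left(-3\right) = \left(4 + 5\right)^{2} \left(-1 + 12\right) \left(-3\right) = 9^{2} \cdot 11 \left(-3\right) = 81 \left(-33\right) = -2673$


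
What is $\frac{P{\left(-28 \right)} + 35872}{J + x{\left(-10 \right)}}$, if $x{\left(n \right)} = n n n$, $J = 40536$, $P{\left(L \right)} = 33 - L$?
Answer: $\frac{35933}{39536} \approx 0.90887$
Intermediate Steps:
$x{\left(n \right)} = n^{3}$ ($x{\left(n \right)} = n^{2} n = n^{3}$)
$\frac{P{\left(-28 \right)} + 35872}{J + x{\left(-10 \right)}} = \frac{\left(33 - -28\right) + 35872}{40536 + \left(-10\right)^{3}} = \frac{\left(33 + 28\right) + 35872}{40536 - 1000} = \frac{61 + 35872}{39536} = 35933 \cdot \frac{1}{39536} = \frac{35933}{39536}$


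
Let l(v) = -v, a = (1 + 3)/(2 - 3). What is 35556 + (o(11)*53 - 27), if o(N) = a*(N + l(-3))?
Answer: 32561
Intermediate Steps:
a = -4 (a = 4/(-1) = 4*(-1) = -4)
o(N) = -12 - 4*N (o(N) = -4*(N - 1*(-3)) = -4*(N + 3) = -4*(3 + N) = -12 - 4*N)
35556 + (o(11)*53 - 27) = 35556 + ((-12 - 4*11)*53 - 27) = 35556 + ((-12 - 44)*53 - 27) = 35556 + (-56*53 - 27) = 35556 + (-2968 - 27) = 35556 - 2995 = 32561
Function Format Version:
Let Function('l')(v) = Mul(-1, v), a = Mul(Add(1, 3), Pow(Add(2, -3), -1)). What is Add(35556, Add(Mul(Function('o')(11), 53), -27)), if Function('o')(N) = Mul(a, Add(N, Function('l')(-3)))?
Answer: 32561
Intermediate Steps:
a = -4 (a = Mul(4, Pow(-1, -1)) = Mul(4, -1) = -4)
Function('o')(N) = Add(-12, Mul(-4, N)) (Function('o')(N) = Mul(-4, Add(N, Mul(-1, -3))) = Mul(-4, Add(N, 3)) = Mul(-4, Add(3, N)) = Add(-12, Mul(-4, N)))
Add(35556, Add(Mul(Function('o')(11), 53), -27)) = Add(35556, Add(Mul(Add(-12, Mul(-4, 11)), 53), -27)) = Add(35556, Add(Mul(Add(-12, -44), 53), -27)) = Add(35556, Add(Mul(-56, 53), -27)) = Add(35556, Add(-2968, -27)) = Add(35556, -2995) = 32561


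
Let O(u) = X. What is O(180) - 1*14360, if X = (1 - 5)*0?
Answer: -14360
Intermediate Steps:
X = 0 (X = -4*0 = 0)
O(u) = 0
O(180) - 1*14360 = 0 - 1*14360 = 0 - 14360 = -14360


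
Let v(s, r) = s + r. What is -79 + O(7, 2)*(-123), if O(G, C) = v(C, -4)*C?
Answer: 413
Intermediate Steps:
v(s, r) = r + s
O(G, C) = C*(-4 + C) (O(G, C) = (-4 + C)*C = C*(-4 + C))
-79 + O(7, 2)*(-123) = -79 + (2*(-4 + 2))*(-123) = -79 + (2*(-2))*(-123) = -79 - 4*(-123) = -79 + 492 = 413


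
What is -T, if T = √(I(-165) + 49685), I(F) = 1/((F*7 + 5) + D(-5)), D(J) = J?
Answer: -√66281030970/1155 ≈ -222.90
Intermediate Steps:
I(F) = 1/(7*F) (I(F) = 1/((F*7 + 5) - 5) = 1/((7*F + 5) - 5) = 1/((5 + 7*F) - 5) = 1/(7*F))
T = √66281030970/1155 (T = √((⅐)/(-165) + 49685) = √((⅐)*(-1/165) + 49685) = √(-1/1155 + 49685) = √(57386174/1155) = √66281030970/1155 ≈ 222.90)
-T = -√66281030970/1155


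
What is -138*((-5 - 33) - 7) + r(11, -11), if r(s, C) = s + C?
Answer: 6210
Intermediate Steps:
r(s, C) = C + s
-138*((-5 - 33) - 7) + r(11, -11) = -138*((-5 - 33) - 7) + (-11 + 11) = -138*(-38 - 7) + 0 = -138*(-45) + 0 = 6210 + 0 = 6210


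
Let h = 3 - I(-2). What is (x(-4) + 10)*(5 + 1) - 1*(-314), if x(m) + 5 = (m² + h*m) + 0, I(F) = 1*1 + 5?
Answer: 512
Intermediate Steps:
I(F) = 6 (I(F) = 1 + 5 = 6)
h = -3 (h = 3 - 1*6 = 3 - 6 = -3)
x(m) = -5 + m² - 3*m (x(m) = -5 + ((m² - 3*m) + 0) = -5 + (m² - 3*m) = -5 + m² - 3*m)
(x(-4) + 10)*(5 + 1) - 1*(-314) = ((-5 + (-4)² - 3*(-4)) + 10)*(5 + 1) - 1*(-314) = ((-5 + 16 + 12) + 10)*6 + 314 = (23 + 10)*6 + 314 = 33*6 + 314 = 198 + 314 = 512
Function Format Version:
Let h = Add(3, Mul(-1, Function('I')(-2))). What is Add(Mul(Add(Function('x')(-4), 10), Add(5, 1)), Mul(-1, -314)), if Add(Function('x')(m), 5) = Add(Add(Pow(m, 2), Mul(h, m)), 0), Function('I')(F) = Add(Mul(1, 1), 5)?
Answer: 512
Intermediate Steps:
Function('I')(F) = 6 (Function('I')(F) = Add(1, 5) = 6)
h = -3 (h = Add(3, Mul(-1, 6)) = Add(3, -6) = -3)
Function('x')(m) = Add(-5, Pow(m, 2), Mul(-3, m)) (Function('x')(m) = Add(-5, Add(Add(Pow(m, 2), Mul(-3, m)), 0)) = Add(-5, Add(Pow(m, 2), Mul(-3, m))) = Add(-5, Pow(m, 2), Mul(-3, m)))
Add(Mul(Add(Function('x')(-4), 10), Add(5, 1)), Mul(-1, -314)) = Add(Mul(Add(Add(-5, Pow(-4, 2), Mul(-3, -4)), 10), Add(5, 1)), Mul(-1, -314)) = Add(Mul(Add(Add(-5, 16, 12), 10), 6), 314) = Add(Mul(Add(23, 10), 6), 314) = Add(Mul(33, 6), 314) = Add(198, 314) = 512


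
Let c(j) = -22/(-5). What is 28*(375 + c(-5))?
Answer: 53116/5 ≈ 10623.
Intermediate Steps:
c(j) = 22/5 (c(j) = -22*(-⅕) = 22/5)
28*(375 + c(-5)) = 28*(375 + 22/5) = 28*(1897/5) = 53116/5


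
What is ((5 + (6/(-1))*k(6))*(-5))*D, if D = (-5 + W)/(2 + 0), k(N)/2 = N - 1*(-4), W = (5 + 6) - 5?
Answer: 575/2 ≈ 287.50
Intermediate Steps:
W = 6 (W = 11 - 5 = 6)
k(N) = 8 + 2*N (k(N) = 2*(N - 1*(-4)) = 2*(N + 4) = 2*(4 + N) = 8 + 2*N)
D = ½ (D = (-5 + 6)/(2 + 0) = 1/2 = 1*(½) = ½ ≈ 0.50000)
((5 + (6/(-1))*k(6))*(-5))*D = ((5 + (6/(-1))*(8 + 2*6))*(-5))*(½) = ((5 + (6*(-1))*(8 + 12))*(-5))*(½) = ((5 - 6*20)*(-5))*(½) = ((5 - 120)*(-5))*(½) = -115*(-5)*(½) = 575*(½) = 575/2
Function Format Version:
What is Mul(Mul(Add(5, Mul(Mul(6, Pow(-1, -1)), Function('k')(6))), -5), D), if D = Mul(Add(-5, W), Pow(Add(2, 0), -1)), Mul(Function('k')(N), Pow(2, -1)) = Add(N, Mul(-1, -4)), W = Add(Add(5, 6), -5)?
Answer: Rational(575, 2) ≈ 287.50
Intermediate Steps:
W = 6 (W = Add(11, -5) = 6)
Function('k')(N) = Add(8, Mul(2, N)) (Function('k')(N) = Mul(2, Add(N, Mul(-1, -4))) = Mul(2, Add(N, 4)) = Mul(2, Add(4, N)) = Add(8, Mul(2, N)))
D = Rational(1, 2) (D = Mul(Add(-5, 6), Pow(Add(2, 0), -1)) = Mul(1, Pow(2, -1)) = Mul(1, Rational(1, 2)) = Rational(1, 2) ≈ 0.50000)
Mul(Mul(Add(5, Mul(Mul(6, Pow(-1, -1)), Function('k')(6))), -5), D) = Mul(Mul(Add(5, Mul(Mul(6, Pow(-1, -1)), Add(8, Mul(2, 6)))), -5), Rational(1, 2)) = Mul(Mul(Add(5, Mul(Mul(6, -1), Add(8, 12))), -5), Rational(1, 2)) = Mul(Mul(Add(5, Mul(-6, 20)), -5), Rational(1, 2)) = Mul(Mul(Add(5, -120), -5), Rational(1, 2)) = Mul(Mul(-115, -5), Rational(1, 2)) = Mul(575, Rational(1, 2)) = Rational(575, 2)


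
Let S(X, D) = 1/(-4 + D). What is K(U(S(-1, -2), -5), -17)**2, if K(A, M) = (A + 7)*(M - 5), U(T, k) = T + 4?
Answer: 511225/9 ≈ 56803.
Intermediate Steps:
U(T, k) = 4 + T
K(A, M) = (-5 + M)*(7 + A) (K(A, M) = (7 + A)*(-5 + M) = (-5 + M)*(7 + A))
K(U(S(-1, -2), -5), -17)**2 = (-35 - 5*(4 + 1/(-4 - 2)) + 7*(-17) + (4 + 1/(-4 - 2))*(-17))**2 = (-35 - 5*(4 + 1/(-6)) - 119 + (4 + 1/(-6))*(-17))**2 = (-35 - 5*(4 - 1/6) - 119 + (4 - 1/6)*(-17))**2 = (-35 - 5*23/6 - 119 + (23/6)*(-17))**2 = (-35 - 115/6 - 119 - 391/6)**2 = (-715/3)**2 = 511225/9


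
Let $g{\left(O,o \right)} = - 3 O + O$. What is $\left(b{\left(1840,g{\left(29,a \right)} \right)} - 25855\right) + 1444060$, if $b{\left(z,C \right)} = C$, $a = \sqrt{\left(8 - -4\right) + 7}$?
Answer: $1418147$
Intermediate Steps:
$a = \sqrt{19}$ ($a = \sqrt{\left(8 + 4\right) + 7} = \sqrt{12 + 7} = \sqrt{19} \approx 4.3589$)
$g{\left(O,o \right)} = - 2 O$
$\left(b{\left(1840,g{\left(29,a \right)} \right)} - 25855\right) + 1444060 = \left(\left(-2\right) 29 - 25855\right) + 1444060 = \left(-58 - 25855\right) + 1444060 = -25913 + 1444060 = 1418147$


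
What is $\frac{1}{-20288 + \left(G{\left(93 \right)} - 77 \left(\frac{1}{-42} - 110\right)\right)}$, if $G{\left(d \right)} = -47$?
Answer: $- \frac{6}{71179} \approx -8.4294 \cdot 10^{-5}$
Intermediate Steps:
$\frac{1}{-20288 + \left(G{\left(93 \right)} - 77 \left(\frac{1}{-42} - 110\right)\right)} = \frac{1}{-20288 - \left(47 + 77 \left(\frac{1}{-42} - 110\right)\right)} = \frac{1}{-20288 - \left(47 + 77 \left(- \frac{1}{42} - 110\right)\right)} = \frac{1}{-20288 - - \frac{50549}{6}} = \frac{1}{-20288 + \left(-47 + \frac{50831}{6}\right)} = \frac{1}{-20288 + \frac{50549}{6}} = \frac{1}{- \frac{71179}{6}} = - \frac{6}{71179}$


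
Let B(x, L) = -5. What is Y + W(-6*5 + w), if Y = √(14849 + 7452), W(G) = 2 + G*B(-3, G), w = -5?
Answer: 177 + √22301 ≈ 326.33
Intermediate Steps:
W(G) = 2 - 5*G (W(G) = 2 + G*(-5) = 2 - 5*G)
Y = √22301 ≈ 149.34
Y + W(-6*5 + w) = √22301 + (2 - 5*(-6*5 - 5)) = √22301 + (2 - 5*(-30 - 5)) = √22301 + (2 - 5*(-35)) = √22301 + (2 + 175) = √22301 + 177 = 177 + √22301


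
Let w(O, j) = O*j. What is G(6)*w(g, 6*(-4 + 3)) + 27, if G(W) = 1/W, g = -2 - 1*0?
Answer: 29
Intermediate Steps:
g = -2 (g = -2 + 0 = -2)
G(6)*w(g, 6*(-4 + 3)) + 27 = (-12*(-4 + 3))/6 + 27 = (-12*(-1))/6 + 27 = (-2*(-6))/6 + 27 = (⅙)*12 + 27 = 2 + 27 = 29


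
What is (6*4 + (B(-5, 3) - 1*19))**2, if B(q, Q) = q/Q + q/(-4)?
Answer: 3025/144 ≈ 21.007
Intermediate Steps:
B(q, Q) = -q/4 + q/Q (B(q, Q) = q/Q + q*(-1/4) = q/Q - q/4 = -q/4 + q/Q)
(6*4 + (B(-5, 3) - 1*19))**2 = (6*4 + ((-1/4*(-5) - 5/3) - 1*19))**2 = (24 + ((5/4 - 5*1/3) - 19))**2 = (24 + ((5/4 - 5/3) - 19))**2 = (24 + (-5/12 - 19))**2 = (24 - 233/12)**2 = (55/12)**2 = 3025/144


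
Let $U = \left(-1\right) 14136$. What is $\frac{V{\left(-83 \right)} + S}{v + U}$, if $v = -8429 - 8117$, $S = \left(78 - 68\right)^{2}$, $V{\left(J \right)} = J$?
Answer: $- \frac{17}{30682} \approx -0.00055407$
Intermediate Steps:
$U = -14136$
$S = 100$ ($S = 10^{2} = 100$)
$v = -16546$
$\frac{V{\left(-83 \right)} + S}{v + U} = \frac{-83 + 100}{-16546 - 14136} = \frac{17}{-30682} = 17 \left(- \frac{1}{30682}\right) = - \frac{17}{30682}$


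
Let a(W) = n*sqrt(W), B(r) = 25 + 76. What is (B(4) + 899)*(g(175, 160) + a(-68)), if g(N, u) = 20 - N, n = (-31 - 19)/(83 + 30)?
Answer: -155000 - 100000*I*sqrt(17)/113 ≈ -1.55e+5 - 3648.8*I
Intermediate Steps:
B(r) = 101
n = -50/113 ≈ -0.44248
a(W) = -50*sqrt(W)/113
(B(4) + 899)*(g(175, 160) + a(-68)) = (101 + 899)*((20 - 1*175) - 100*I*sqrt(17)/113) = 1000*((20 - 175) - 100*I*sqrt(17)/113) = 1000*(-155 - 100*I*sqrt(17)/113) = -155000 - 100000*I*sqrt(17)/113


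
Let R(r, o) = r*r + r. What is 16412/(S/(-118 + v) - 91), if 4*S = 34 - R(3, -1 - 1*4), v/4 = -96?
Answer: -16477648/91375 ≈ -180.33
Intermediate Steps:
R(r, o) = r + r² (R(r, o) = r² + r = r + r²)
v = -384 (v = 4*(-96) = -384)
S = 11/2 (S = (34 - 3*(1 + 3))/4 = (34 - 3*4)/4 = (34 - 1*12)/4 = (34 - 12)/4 = (¼)*22 = 11/2 ≈ 5.5000)
16412/(S/(-118 + v) - 91) = 16412/(11/(2*(-118 - 384)) - 91) = 16412/((11/2)/(-502) - 91) = 16412/((11/2)*(-1/502) - 91) = 16412/(-11/1004 - 91) = 16412/(-91375/1004) = 16412*(-1004/91375) = -16477648/91375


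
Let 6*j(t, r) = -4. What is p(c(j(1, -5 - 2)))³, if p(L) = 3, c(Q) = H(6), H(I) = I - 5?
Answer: 27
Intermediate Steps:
j(t, r) = -⅔ (j(t, r) = (⅙)*(-4) = -⅔)
H(I) = -5 + I
c(Q) = 1 (c(Q) = -5 + 6 = 1)
p(c(j(1, -5 - 2)))³ = 3³ = 27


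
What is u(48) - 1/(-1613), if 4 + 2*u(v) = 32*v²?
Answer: 59458407/1613 ≈ 36862.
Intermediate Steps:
u(v) = -2 + 16*v² (u(v) = -2 + (32*v²)/2 = -2 + 16*v²)
u(48) - 1/(-1613) = (-2 + 16*48²) - 1/(-1613) = (-2 + 16*2304) - 1*(-1/1613) = (-2 + 36864) + 1/1613 = 36862 + 1/1613 = 59458407/1613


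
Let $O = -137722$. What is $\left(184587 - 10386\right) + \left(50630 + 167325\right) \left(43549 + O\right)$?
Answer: $-20525302014$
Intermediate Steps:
$\left(184587 - 10386\right) + \left(50630 + 167325\right) \left(43549 + O\right) = \left(184587 - 10386\right) + \left(50630 + 167325\right) \left(43549 - 137722\right) = 174201 + 217955 \left(-94173\right) = 174201 - 20525476215 = -20525302014$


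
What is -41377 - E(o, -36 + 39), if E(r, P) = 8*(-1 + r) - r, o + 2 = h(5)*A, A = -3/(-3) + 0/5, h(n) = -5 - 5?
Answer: -41285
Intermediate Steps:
h(n) = -10
A = 1 (A = -3*(-⅓) + 0*(⅕) = 1 + 0 = 1)
o = -12 (o = -2 - 10*1 = -2 - 10 = -12)
E(r, P) = -8 + 7*r (E(r, P) = (-8 + 8*r) - r = -8 + 7*r)
-41377 - E(o, -36 + 39) = -41377 - (-8 + 7*(-12)) = -41377 - (-8 - 84) = -41377 - 1*(-92) = -41377 + 92 = -41285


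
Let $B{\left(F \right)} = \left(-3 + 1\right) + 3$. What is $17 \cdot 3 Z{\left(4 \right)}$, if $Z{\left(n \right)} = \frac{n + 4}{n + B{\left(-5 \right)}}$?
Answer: $\frac{408}{5} \approx 81.6$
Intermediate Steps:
$B{\left(F \right)} = 1$ ($B{\left(F \right)} = -2 + 3 = 1$)
$Z{\left(n \right)} = \frac{4 + n}{1 + n}$ ($Z{\left(n \right)} = \frac{n + 4}{n + 1} = \frac{4 + n}{1 + n}$)
$17 \cdot 3 Z{\left(4 \right)} = 17 \cdot 3 \frac{4 + 4}{1 + 4} = 51 \cdot \frac{1}{5} \cdot 8 = 51 \cdot \frac{8}{5} = \frac{408}{5}$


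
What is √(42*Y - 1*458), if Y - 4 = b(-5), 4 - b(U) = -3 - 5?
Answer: √214 ≈ 14.629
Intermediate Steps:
b(U) = 12 (b(U) = 4 - (-3 - 5) = 4 - 1*(-8) = 4 + 8 = 12)
Y = 16 (Y = 4 + 12 = 16)
√(42*Y - 1*458) = √(42*16 - 1*458) = √(672 - 458) = √214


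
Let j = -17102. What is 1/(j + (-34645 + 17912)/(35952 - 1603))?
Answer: -34349/587453331 ≈ -5.8471e-5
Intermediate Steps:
1/(j + (-34645 + 17912)/(35952 - 1603)) = 1/(-17102 + (-34645 + 17912)/(35952 - 1603)) = 1/(-17102 - 16733/34349) = 1/(-587453331/34349) = -34349/587453331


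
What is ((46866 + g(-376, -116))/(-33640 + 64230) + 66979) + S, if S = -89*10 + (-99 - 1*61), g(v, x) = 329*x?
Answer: 53073074/805 ≈ 65929.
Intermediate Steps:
S = -1050 (S = -890 + (-99 - 61) = -890 - 160 = -1050)
((46866 + g(-376, -116))/(-33640 + 64230) + 66979) + S = ((46866 + 329*(-116))/(-33640 + 64230) + 66979) - 1050 = ((46866 - 38164)/30590 + 66979) - 1050 = (8702*(1/30590) + 66979) - 1050 = (229/805 + 66979) - 1050 = 53918324/805 - 1050 = 53073074/805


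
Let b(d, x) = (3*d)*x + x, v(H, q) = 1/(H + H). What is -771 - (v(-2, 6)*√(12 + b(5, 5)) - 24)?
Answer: -747 + √23/2 ≈ -744.60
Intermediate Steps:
v(H, q) = 1/(2*H)
b(d, x) = x + 3*d*x (b(d, x) = 3*d*x + x = x + 3*d*x)
-771 - (v(-2, 6)*√(12 + b(5, 5)) - 24) = -771 - (((½)/(-2))*√(12 + 5*(1 + 3*5)) - 24) = -771 - (((½)*(-½))*√(12 + 5*(1 + 15)) - 24) = -771 - (-√(12 + 5*16)/4 - 24) = -771 - (-√(12 + 80)/4 - 24) = -771 - (-√23/2 - 24) = -771 - (-24 - √23/2) = -771 + (24 + √23/2) = -747 + √23/2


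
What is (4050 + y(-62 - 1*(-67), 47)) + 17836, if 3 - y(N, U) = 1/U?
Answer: 1028782/47 ≈ 21889.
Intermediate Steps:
y(N, U) = 3 - 1/U
(4050 + y(-62 - 1*(-67), 47)) + 17836 = (4050 + (3 - 1/47)) + 17836 = (4050 + 140/47) + 17836 = 190490/47 + 17836 = 1028782/47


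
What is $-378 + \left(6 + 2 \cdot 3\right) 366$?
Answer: $4014$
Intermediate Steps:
$-378 + \left(6 + 2 \cdot 3\right) 366 = -378 + \left(6 + 6\right) 366 = -378 + 12 \cdot 366 = -378 + 4392 = 4014$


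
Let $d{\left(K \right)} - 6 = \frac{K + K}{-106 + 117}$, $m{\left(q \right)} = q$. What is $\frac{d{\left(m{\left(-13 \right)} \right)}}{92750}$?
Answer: $\frac{4}{102025} \approx 3.9206 \cdot 10^{-5}$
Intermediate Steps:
$d{\left(K \right)} = 6 + \frac{2 K}{11}$ ($d{\left(K \right)} = 6 + \frac{K + K}{-106 + 117} = 6 + \frac{2 K}{11}$)
$\frac{d{\left(m{\left(-13 \right)} \right)}}{92750} = \frac{6 + \frac{2}{11} \left(-13\right)}{92750} = \left(6 - \frac{26}{11}\right) \frac{1}{92750} = \frac{40}{11} \cdot \frac{1}{92750} = \frac{4}{102025}$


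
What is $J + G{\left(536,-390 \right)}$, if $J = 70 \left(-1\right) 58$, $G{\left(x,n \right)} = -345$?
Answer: $-4405$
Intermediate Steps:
$J = -4060$ ($J = \left(-70\right) 58 = -4060$)
$J + G{\left(536,-390 \right)} = -4060 - 345 = -4405$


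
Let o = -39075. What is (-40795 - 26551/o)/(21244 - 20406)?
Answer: -797019037/16372425 ≈ -48.681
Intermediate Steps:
(-40795 - 26551/o)/(21244 - 20406) = (-40795 - 26551/(-39075))/(21244 - 20406) = (-40795 - 26551*(-1/39075))/838 = (-40795 + 26551/39075)*(1/838) = -1594038074/39075*1/838 = -797019037/16372425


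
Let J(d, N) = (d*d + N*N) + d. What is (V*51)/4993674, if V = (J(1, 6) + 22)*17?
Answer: 8670/832279 ≈ 0.010417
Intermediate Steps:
J(d, N) = d + N**2 + d**2 (J(d, N) = (d**2 + N**2) + d = (N**2 + d**2) + d = d + N**2 + d**2)
V = 1020 (V = ((1 + 6**2 + 1**2) + 22)*17 = ((1 + 36 + 1) + 22)*17 = (38 + 22)*17 = 60*17 = 1020)
(V*51)/4993674 = (1020*51)/4993674 = 52020*(1/4993674) = 8670/832279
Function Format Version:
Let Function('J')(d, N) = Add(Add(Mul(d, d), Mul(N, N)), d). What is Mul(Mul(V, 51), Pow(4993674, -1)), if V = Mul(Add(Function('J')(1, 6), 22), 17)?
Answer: Rational(8670, 832279) ≈ 0.010417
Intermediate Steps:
Function('J')(d, N) = Add(d, Pow(N, 2), Pow(d, 2)) (Function('J')(d, N) = Add(Add(Pow(d, 2), Pow(N, 2)), d) = Add(Add(Pow(N, 2), Pow(d, 2)), d) = Add(d, Pow(N, 2), Pow(d, 2)))
V = 1020 (V = Mul(Add(Add(1, Pow(6, 2), Pow(1, 2)), 22), 17) = Mul(Add(Add(1, 36, 1), 22), 17) = Mul(Add(38, 22), 17) = Mul(60, 17) = 1020)
Mul(Mul(V, 51), Pow(4993674, -1)) = Mul(Mul(1020, 51), Pow(4993674, -1)) = Mul(52020, Rational(1, 4993674)) = Rational(8670, 832279)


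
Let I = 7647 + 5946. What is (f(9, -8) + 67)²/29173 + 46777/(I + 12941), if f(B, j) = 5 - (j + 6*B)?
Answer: 1382562405/774076382 ≈ 1.7861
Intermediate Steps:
f(B, j) = 5 - j - 6*B (f(B, j) = 5 + (-j - 6*B) = 5 - j - 6*B)
I = 13593
(f(9, -8) + 67)²/29173 + 46777/(I + 12941) = ((5 - 1*(-8) - 6*9) + 67)²/29173 + 46777/(13593 + 12941) = ((5 + 8 - 54) + 67)²*(1/29173) + 46777/26534 = (-41 + 67)²*(1/29173) + 46777*(1/26534) = 26²*(1/29173) + 46777/26534 = 676*(1/29173) + 46777/26534 = 676/29173 + 46777/26534 = 1382562405/774076382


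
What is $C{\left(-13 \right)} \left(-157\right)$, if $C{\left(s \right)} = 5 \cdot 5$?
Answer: $-3925$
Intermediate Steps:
$C{\left(s \right)} = 25$
$C{\left(-13 \right)} \left(-157\right) = 25 \left(-157\right) = -3925$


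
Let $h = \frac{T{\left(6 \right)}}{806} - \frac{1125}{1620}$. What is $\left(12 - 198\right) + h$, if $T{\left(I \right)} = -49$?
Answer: $- \frac{2709445}{14508} \approx -186.76$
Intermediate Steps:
$h = - \frac{10957}{14508}$ ($h = - \frac{49}{806} - \frac{1125}{1620} = \left(-49\right) \frac{1}{806} - \frac{25}{36} = - \frac{49}{806} - \frac{25}{36} = - \frac{10957}{14508} \approx -0.75524$)
$\left(12 - 198\right) + h = \left(12 - 198\right) - \frac{10957}{14508} = -186 - \frac{10957}{14508} = - \frac{2709445}{14508}$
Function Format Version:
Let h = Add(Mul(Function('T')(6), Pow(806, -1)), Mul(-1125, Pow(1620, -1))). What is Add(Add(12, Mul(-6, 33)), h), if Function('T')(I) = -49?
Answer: Rational(-2709445, 14508) ≈ -186.76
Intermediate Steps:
h = Rational(-10957, 14508) (h = Add(Mul(-49, Pow(806, -1)), Mul(-1125, Pow(1620, -1))) = Add(Mul(-49, Rational(1, 806)), Mul(-1125, Rational(1, 1620))) = Add(Rational(-49, 806), Rational(-25, 36)) = Rational(-10957, 14508) ≈ -0.75524)
Add(Add(12, Mul(-6, 33)), h) = Add(Add(12, Mul(-6, 33)), Rational(-10957, 14508)) = Add(Add(12, -198), Rational(-10957, 14508)) = Add(-186, Rational(-10957, 14508)) = Rational(-2709445, 14508)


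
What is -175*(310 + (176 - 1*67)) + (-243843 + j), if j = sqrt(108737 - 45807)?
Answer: -317168 + sqrt(62930) ≈ -3.1692e+5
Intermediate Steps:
j = sqrt(62930) ≈ 250.86
-175*(310 + (176 - 1*67)) + (-243843 + j) = -175*(310 + (176 - 1*67)) + (-243843 + sqrt(62930)) = -175*(310 + (176 - 67)) + (-243843 + sqrt(62930)) = -175*(310 + 109) + (-243843 + sqrt(62930)) = -175*419 + (-243843 + sqrt(62930)) = -73325 + (-243843 + sqrt(62930)) = -317168 + sqrt(62930)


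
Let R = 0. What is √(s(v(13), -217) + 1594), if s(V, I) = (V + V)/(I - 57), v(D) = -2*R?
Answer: √1594 ≈ 39.925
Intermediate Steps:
v(D) = 0 (v(D) = -2*0 = 0)
s(V, I) = 2*V/(-57 + I) (s(V, I) = (2*V)/(-57 + I) = 2*V/(-57 + I))
√(s(v(13), -217) + 1594) = √(2*0/(-57 - 217) + 1594) = √(2*0/(-274) + 1594) = √(2*0*(-1/274) + 1594) = √(0 + 1594) = √1594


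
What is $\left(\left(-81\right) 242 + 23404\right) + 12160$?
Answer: $15962$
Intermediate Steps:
$\left(\left(-81\right) 242 + 23404\right) + 12160 = \left(-19602 + 23404\right) + 12160 = 3802 + 12160 = 15962$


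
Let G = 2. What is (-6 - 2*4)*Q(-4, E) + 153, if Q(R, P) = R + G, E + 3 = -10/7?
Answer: 181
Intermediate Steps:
E = -31/7 (E = -3 - 10/7 = -31/7 ≈ -4.4286)
Q(R, P) = 2 + R (Q(R, P) = R + 2 = 2 + R)
(-6 - 2*4)*Q(-4, E) + 153 = (-6 - 2*4)*(2 - 4) + 153 = (-6 - 8)*(-2) + 153 = -14*(-2) + 153 = 28 + 153 = 181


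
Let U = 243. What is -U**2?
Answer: -59049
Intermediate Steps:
-U**2 = -1*243**2 = -1*59049 = -59049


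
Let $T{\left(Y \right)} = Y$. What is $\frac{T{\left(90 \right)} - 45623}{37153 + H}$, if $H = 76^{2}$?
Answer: $- \frac{45533}{42929} \approx -1.0607$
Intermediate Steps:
$H = 5776$
$\frac{T{\left(90 \right)} - 45623}{37153 + H} = \frac{90 - 45623}{37153 + 5776} = - \frac{45533}{42929}$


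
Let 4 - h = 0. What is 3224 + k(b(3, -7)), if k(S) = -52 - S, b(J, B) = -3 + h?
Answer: 3171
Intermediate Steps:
h = 4 (h = 4 - 1*0 = 4 + 0 = 4)
b(J, B) = 1 (b(J, B) = -3 + 4 = 1)
3224 + k(b(3, -7)) = 3224 + (-52 - 1*1) = 3224 + (-52 - 1) = 3224 - 53 = 3171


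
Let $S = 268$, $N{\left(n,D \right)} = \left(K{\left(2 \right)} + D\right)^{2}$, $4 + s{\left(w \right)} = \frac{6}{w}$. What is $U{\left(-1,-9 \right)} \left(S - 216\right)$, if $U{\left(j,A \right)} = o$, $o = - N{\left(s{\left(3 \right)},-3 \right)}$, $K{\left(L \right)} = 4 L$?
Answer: $-1300$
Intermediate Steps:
$s{\left(w \right)} = -4 + \frac{6}{w}$
$N{\left(n,D \right)} = \left(8 + D\right)^{2}$ ($N{\left(n,D \right)} = \left(4 \cdot 2 + D\right)^{2} = \left(8 + D\right)^{2}$)
$o = -25$ ($o = - \left(8 - 3\right)^{2} = - 5^{2} = \left(-1\right) 25 = -25$)
$U{\left(j,A \right)} = -25$
$U{\left(-1,-9 \right)} \left(S - 216\right) = - 25 \left(268 - 216\right) = \left(-25\right) 52 = -1300$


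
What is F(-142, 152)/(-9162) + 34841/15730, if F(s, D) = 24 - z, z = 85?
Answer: 80043193/36029565 ≈ 2.2216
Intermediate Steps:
F(s, D) = -61 (F(s, D) = 24 - 1*85 = 24 - 85 = -61)
F(-142, 152)/(-9162) + 34841/15730 = -61/(-9162) + 34841/15730 = -61*(-1/9162) + 34841*(1/15730) = 61/9162 + 34841/15730 = 80043193/36029565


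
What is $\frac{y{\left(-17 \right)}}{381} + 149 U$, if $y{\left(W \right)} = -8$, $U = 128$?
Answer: $\frac{7266424}{381} \approx 19072.0$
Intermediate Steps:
$\frac{y{\left(-17 \right)}}{381} + 149 U = - \frac{8}{381} + 149 \cdot 128 = \left(-8\right) \frac{1}{381} + 19072 = - \frac{8}{381} + 19072 = \frac{7266424}{381}$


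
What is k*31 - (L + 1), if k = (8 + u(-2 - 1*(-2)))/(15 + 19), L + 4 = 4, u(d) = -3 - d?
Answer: 121/34 ≈ 3.5588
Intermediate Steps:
L = 0 (L = -4 + 4 = 0)
k = 5/34 (k = (8 + (-3 - (-2 - 1*(-2))))/(15 + 19) = (8 + (-3 - (-2 + 2)))/34 = (8 + (-3 - 1*0))*(1/34) = (8 + (-3 + 0))*(1/34) = (8 - 3)*(1/34) = 5*(1/34) = 5/34 ≈ 0.14706)
k*31 - (L + 1) = (5/34)*31 - (0 + 1) = 155/34 - 1*1 = 155/34 - 1 = 121/34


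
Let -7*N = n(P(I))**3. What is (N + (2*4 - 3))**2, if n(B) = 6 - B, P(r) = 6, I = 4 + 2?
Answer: 25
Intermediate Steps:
I = 6
N = 0 (N = -(6 - 1*6)**3/7 = -(6 - 6)**3/7 = -1/7*0**3 = -1/7*0 = 0)
(N + (2*4 - 3))**2 = (0 + (2*4 - 3))**2 = (0 + (8 - 3))**2 = (0 + 5)**2 = 5**2 = 25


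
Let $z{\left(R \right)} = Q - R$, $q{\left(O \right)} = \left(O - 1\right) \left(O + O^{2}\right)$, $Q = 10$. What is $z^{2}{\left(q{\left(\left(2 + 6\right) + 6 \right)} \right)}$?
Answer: $7398400$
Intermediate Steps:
$q{\left(O \right)} = \left(-1 + O\right) \left(O + O^{2}\right)$
$z{\left(R \right)} = 10 - R$
$z^{2}{\left(q{\left(\left(2 + 6\right) + 6 \right)} \right)} = \left(10 - \left(\left(\left(2 + 6\right) + 6\right)^{3} - \left(\left(2 + 6\right) + 6\right)\right)\right)^{2} = \left(10 - \left(\left(8 + 6\right)^{3} - \left(8 + 6\right)\right)\right)^{2} = \left(10 - \left(14^{3} - 14\right)\right)^{2} = \left(10 - \left(2744 - 14\right)\right)^{2} = \left(10 - 2730\right)^{2} = \left(-2720\right)^{2} = 7398400$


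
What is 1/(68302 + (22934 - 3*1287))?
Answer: 1/87375 ≈ 1.1445e-5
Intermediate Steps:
1/(68302 + (22934 - 3*1287)) = 1/(68302 + (22934 - 3861)) = 1/(68302 + 19073) = 1/87375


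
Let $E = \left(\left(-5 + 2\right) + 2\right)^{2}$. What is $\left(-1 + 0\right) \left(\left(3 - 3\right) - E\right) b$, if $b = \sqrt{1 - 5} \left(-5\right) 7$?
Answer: $- 70 i \approx - 70.0 i$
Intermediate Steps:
$E = 1$ ($E = \left(-3 + 2\right)^{2} = \left(-1\right)^{2} = 1$)
$b = - 70 i$ ($b = \sqrt{-4} \left(-5\right) 7 = 2 i \left(-5\right) 7 = - 10 i 7 = - 70 i \approx - 70.0 i$)
$\left(-1 + 0\right) \left(\left(3 - 3\right) - E\right) b = \left(-1 + 0\right) \left(\left(3 - 3\right) - 1\right) \left(- 70 i\right) = - (0 - 1) \left(- 70 i\right) = \left(-1\right) \left(-1\right) \left(- 70 i\right) = 1 \left(- 70 i\right) = - 70 i$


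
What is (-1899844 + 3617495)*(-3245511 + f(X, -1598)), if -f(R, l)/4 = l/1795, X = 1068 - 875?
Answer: -10006495131091303/1795 ≈ -5.5746e+12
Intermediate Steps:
X = 193
f(R, l) = -4*l/1795
(-1899844 + 3617495)*(-3245511 + f(X, -1598)) = (-1899844 + 3617495)*(-3245511 - 4/1795*(-1598)) = 1717651*(-3245511 + 6392/1795) = 1717651*(-5825685853/1795) = -10006495131091303/1795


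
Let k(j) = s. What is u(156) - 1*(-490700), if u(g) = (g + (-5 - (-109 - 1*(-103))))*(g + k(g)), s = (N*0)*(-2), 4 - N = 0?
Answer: 515192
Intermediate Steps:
N = 4 (N = 4 - 1*0 = 4 + 0 = 4)
s = 0 (s = (4*0)*(-2) = 0*(-2) = 0)
k(j) = 0
u(g) = g*(1 + g) (u(g) = (g + (-5 - (-109 - 1*(-103))))*(g + 0) = (g + (-5 - (-109 + 103)))*g = (g + (-5 - 1*(-6)))*g = (g + (-5 + 6))*g = (g + 1)*g = (1 + g)*g = g*(1 + g))
u(156) - 1*(-490700) = 156*(1 + 156) - 1*(-490700) = 156*157 + 490700 = 24492 + 490700 = 515192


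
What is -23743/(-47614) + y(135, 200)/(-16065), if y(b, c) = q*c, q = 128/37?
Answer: 368401129/808628562 ≈ 0.45559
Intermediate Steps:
q = 128/37 (q = 128*(1/37) = 128/37 ≈ 3.4595)
y(b, c) = 128*c/37
-23743/(-47614) + y(135, 200)/(-16065) = -23743/(-47614) + ((128/37)*200)/(-16065) = -23743*(-1/47614) + (25600/37)*(-1/16065) = 23743/47614 - 5120/118881 = 368401129/808628562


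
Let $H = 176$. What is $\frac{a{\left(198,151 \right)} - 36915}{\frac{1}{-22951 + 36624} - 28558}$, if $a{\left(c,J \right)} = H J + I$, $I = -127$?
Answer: $\frac{143101618}{390473533} \approx 0.36648$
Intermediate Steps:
$a{\left(c,J \right)} = -127 + 176 J$ ($a{\left(c,J \right)} = 176 J - 127 = -127 + 176 J$)
$\frac{a{\left(198,151 \right)} - 36915}{\frac{1}{-22951 + 36624} - 28558} = \frac{\left(-127 + 176 \cdot 151\right) - 36915}{\frac{1}{-22951 + 36624} - 28558} = \frac{\left(-127 + 26576\right) - 36915}{\frac{1}{13673} - 28558} = \frac{26449 - 36915}{\frac{1}{13673} - 28558} = - \frac{10466}{- \frac{390473533}{13673}} = \left(-10466\right) \left(- \frac{13673}{390473533}\right) = \frac{143101618}{390473533}$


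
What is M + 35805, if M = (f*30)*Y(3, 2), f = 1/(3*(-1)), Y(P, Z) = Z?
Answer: 35785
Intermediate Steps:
f = -1/3 (f = 1/(-3) = -1/3 ≈ -0.33333)
M = -20 (M = -1/3*30*2 = -10*2 = -20)
M + 35805 = -20 + 35805 = 35785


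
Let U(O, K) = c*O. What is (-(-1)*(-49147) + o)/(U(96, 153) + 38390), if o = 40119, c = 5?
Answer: -4514/19435 ≈ -0.23226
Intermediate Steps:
U(O, K) = 5*O
(-(-1)*(-49147) + o)/(U(96, 153) + 38390) = (-(-1)*(-49147) + 40119)/(5*96 + 38390) = (-1*49147 + 40119)/(480 + 38390) = (-49147 + 40119)/38870 = -9028*1/38870 = -4514/19435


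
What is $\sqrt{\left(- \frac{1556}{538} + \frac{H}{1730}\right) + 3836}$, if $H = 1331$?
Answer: $\frac{\sqrt{830299853260030}}{465370} \approx 61.918$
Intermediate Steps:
$\sqrt{\left(- \frac{1556}{538} + \frac{H}{1730}\right) + 3836} = \sqrt{\left(- \frac{1556}{538} + \frac{1331}{1730}\right) + 3836} = \sqrt{\left(\left(-1556\right) \frac{1}{538} + 1331 \cdot \frac{1}{1730}\right) + 3836} = \sqrt{\left(- \frac{778}{269} + \frac{1331}{1730}\right) + 3836} = \sqrt{- \frac{987901}{465370} + 3836} = \sqrt{\frac{1784171419}{465370}} = \frac{\sqrt{830299853260030}}{465370}$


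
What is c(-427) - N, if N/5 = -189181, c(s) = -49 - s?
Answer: 946283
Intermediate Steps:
N = -945905 (N = 5*(-189181) = -945905)
c(-427) - N = (-49 - 1*(-427)) - 1*(-945905) = (-49 + 427) + 945905 = 378 + 945905 = 946283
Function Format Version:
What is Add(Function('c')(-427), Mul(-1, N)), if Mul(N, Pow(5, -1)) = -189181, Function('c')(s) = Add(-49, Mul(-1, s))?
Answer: 946283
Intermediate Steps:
N = -945905 (N = Mul(5, -189181) = -945905)
Add(Function('c')(-427), Mul(-1, N)) = Add(Add(-49, Mul(-1, -427)), Mul(-1, -945905)) = Add(Add(-49, 427), 945905) = Add(378, 945905) = 946283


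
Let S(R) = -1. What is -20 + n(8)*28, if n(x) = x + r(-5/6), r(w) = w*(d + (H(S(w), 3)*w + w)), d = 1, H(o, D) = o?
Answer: 542/3 ≈ 180.67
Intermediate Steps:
r(w) = w (r(w) = w*(1 + (-w + w)) = w*(1 + 0) = w*1 = w)
n(x) = -5/6 + x (n(x) = x - 5/6 = -5/6 + x)
-20 + n(8)*28 = -20 + (-5/6 + 8)*28 = -20 + (43/6)*28 = -20 + 602/3 = 542/3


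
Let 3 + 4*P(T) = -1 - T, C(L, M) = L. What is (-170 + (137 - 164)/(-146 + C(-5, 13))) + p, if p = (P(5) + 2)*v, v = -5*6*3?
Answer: -44491/302 ≈ -147.32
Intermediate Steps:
v = -90 (v = -30*3 = -90)
P(T) = -1 - T/4 (P(T) = -3/4 + (-1 - T)/4 = -3/4 + (-1/4 - T/4) = -1 - T/4)
p = 45/2 (p = ((-1 - 1/4*5) + 2)*(-90) = ((-1 - 5/4) + 2)*(-90) = (-9/4 + 2)*(-90) = -1/4*(-90) = 45/2 ≈ 22.500)
(-170 + (137 - 164)/(-146 + C(-5, 13))) + p = (-170 + (137 - 164)/(-146 - 5)) + 45/2 = (-170 - 27/(-151)) + 45/2 = (-170 - 27*(-1/151)) + 45/2 = (-170 + 27/151) + 45/2 = -25643/151 + 45/2 = -44491/302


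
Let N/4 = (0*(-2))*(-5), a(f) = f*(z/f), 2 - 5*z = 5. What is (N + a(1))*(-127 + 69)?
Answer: 174/5 ≈ 34.800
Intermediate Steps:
z = -⅗ (z = ⅖ - ⅕*5 = ⅖ - 1 = -⅗ ≈ -0.60000)
a(f) = -⅗ (a(f) = f*(-3/(5*f)) = -⅗)
N = 0 (N = 4*((0*(-2))*(-5)) = 4*(0*(-5)) = 4*0 = 0)
(N + a(1))*(-127 + 69) = (0 - ⅗)*(-127 + 69) = -⅗*(-58) = 174/5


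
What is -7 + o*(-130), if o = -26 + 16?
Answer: 1293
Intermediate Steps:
o = -10
-7 + o*(-130) = -7 - 10*(-130) = -7 + 1300 = 1293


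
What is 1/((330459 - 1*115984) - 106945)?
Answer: 1/107530 ≈ 9.2997e-6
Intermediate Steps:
1/((330459 - 1*115984) - 106945) = 1/((330459 - 115984) - 106945) = 1/(214475 - 106945) = 1/107530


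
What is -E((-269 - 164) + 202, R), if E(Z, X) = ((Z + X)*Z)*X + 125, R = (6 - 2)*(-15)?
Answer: 4033135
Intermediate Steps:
R = -60 (R = 4*(-15) = -60)
E(Z, X) = 125 + X*Z*(X + Z) (E(Z, X) = ((X + Z)*Z)*X + 125 = (Z*(X + Z))*X + 125 = X*Z*(X + Z) + 125 = 125 + X*Z*(X + Z))
-E((-269 - 164) + 202, R) = -(125 - 60*((-269 - 164) + 202)² + ((-269 - 164) + 202)*(-60)²) = -(125 - 60*(-433 + 202)² + (-433 + 202)*3600) = -(125 - 60*(-231)² - 231*3600) = -(125 - 60*53361 - 831600) = -(125 - 3201660 - 831600) = -1*(-4033135) = 4033135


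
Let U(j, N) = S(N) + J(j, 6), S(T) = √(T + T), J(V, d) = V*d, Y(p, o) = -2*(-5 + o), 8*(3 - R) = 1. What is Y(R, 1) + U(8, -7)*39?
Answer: 1880 + 39*I*√14 ≈ 1880.0 + 145.92*I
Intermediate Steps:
R = 23/8 (R = 3 - ⅛*1 = 3 - ⅛ = 23/8 ≈ 2.8750)
Y(p, o) = 10 - 2*o
S(T) = √2*√T (S(T) = √(2*T) = √2*√T)
U(j, N) = 6*j + √2*√N (U(j, N) = √2*√N + j*6 = √2*√N + 6*j = 6*j + √2*√N)
Y(R, 1) + U(8, -7)*39 = (10 - 2*1) + (6*8 + √2*√(-7))*39 = (10 - 2) + (48 + √2*(I*√7))*39 = 8 + (48 + I*√14)*39 = 8 + (1872 + 39*I*√14) = 1880 + 39*I*√14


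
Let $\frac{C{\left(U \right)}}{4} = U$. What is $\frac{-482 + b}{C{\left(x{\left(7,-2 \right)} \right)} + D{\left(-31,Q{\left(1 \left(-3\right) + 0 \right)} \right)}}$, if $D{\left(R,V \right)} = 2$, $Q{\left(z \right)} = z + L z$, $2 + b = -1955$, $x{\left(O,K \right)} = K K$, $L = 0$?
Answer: $- \frac{271}{2} \approx -135.5$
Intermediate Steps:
$x{\left(O,K \right)} = K^{2}$
$b = -1957$ ($b = -2 - 1955 = -1957$)
$Q{\left(z \right)} = z$ ($Q{\left(z \right)} = z + 0 z = z + 0 = z$)
$C{\left(U \right)} = 4 U$
$\frac{-482 + b}{C{\left(x{\left(7,-2 \right)} \right)} + D{\left(-31,Q{\left(1 \left(-3\right) + 0 \right)} \right)}} = \frac{-482 - 1957}{4 \left(-2\right)^{2} + 2} = - \frac{2439}{4 \cdot 4 + 2} = - \frac{2439}{16 + 2} = - \frac{2439}{18} = \left(-2439\right) \frac{1}{18} = - \frac{271}{2}$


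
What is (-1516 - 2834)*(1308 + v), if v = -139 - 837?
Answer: -1444200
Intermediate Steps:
v = -976
(-1516 - 2834)*(1308 + v) = (-1516 - 2834)*(1308 - 976) = -4350*332 = -1444200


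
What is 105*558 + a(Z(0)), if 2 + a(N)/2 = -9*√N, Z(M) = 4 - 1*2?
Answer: 58586 - 18*√2 ≈ 58561.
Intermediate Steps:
Z(M) = 2 (Z(M) = 4 - 2 = 2)
a(N) = -4 - 18*√N (a(N) = -4 + 2*(-9*√N) = -4 - 18*√N)
105*558 + a(Z(0)) = 105*558 + (-4 - 18*√2) = 58590 + (-4 - 18*√2) = 58586 - 18*√2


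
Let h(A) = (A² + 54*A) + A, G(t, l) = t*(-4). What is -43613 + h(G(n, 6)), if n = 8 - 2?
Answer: -44357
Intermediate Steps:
n = 6
G(t, l) = -4*t
h(A) = A² + 55*A
-43613 + h(G(n, 6)) = -43613 + (-4*6)*(55 - 4*6) = -43613 - 24*(55 - 24) = -43613 - 24*31 = -43613 - 744 = -44357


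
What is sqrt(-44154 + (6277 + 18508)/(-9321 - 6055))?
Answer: I*sqrt(678936689)/124 ≈ 210.13*I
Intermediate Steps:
sqrt(-44154 + (6277 + 18508)/(-9321 - 6055)) = sqrt(-44154 + 24785/(-15376)) = sqrt(-44154 + 24785*(-1/15376)) = sqrt(-44154 - 24785/15376) = sqrt(-678936689/15376) = I*sqrt(678936689)/124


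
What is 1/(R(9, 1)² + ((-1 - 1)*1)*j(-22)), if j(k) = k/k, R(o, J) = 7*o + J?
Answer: 1/4094 ≈ 0.00024426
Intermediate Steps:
R(o, J) = J + 7*o
j(k) = 1
1/(R(9, 1)² + ((-1 - 1)*1)*j(-22)) = 1/((1 + 7*9)² + ((-1 - 1)*1)*1) = 1/((1 + 63)² - 2*1*1) = 1/(64² - 2*1) = 1/(4096 - 2) = 1/4094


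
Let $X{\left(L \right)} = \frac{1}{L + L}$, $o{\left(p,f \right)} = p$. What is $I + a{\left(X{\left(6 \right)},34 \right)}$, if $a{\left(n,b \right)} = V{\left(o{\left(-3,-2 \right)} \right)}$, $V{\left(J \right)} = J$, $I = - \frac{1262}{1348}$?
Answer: $- \frac{2653}{674} \approx -3.9362$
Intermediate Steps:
$I = - \frac{631}{674}$ ($I = \left(-1262\right) \frac{1}{1348} = - \frac{631}{674} \approx -0.9362$)
$X{\left(L \right)} = \frac{1}{2 L}$
$a{\left(n,b \right)} = -3$
$I + a{\left(X{\left(6 \right)},34 \right)} = - \frac{631}{674} - 3 = - \frac{2653}{674}$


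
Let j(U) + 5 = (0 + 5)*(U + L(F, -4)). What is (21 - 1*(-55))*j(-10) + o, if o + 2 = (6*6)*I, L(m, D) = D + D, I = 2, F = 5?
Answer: -7150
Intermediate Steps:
L(m, D) = 2*D
o = 70 (o = -2 + (6*6)*2 = -2 + 36*2 = -2 + 72 = 70)
j(U) = -45 + 5*U (j(U) = -5 + (0 + 5)*(U + 2*(-4)) = -5 + 5*(U - 8) = -5 + 5*(-8 + U) = -5 + (-40 + 5*U) = -45 + 5*U)
(21 - 1*(-55))*j(-10) + o = (21 - 1*(-55))*(-45 + 5*(-10)) + 70 = (21 + 55)*(-45 - 50) + 70 = 76*(-95) + 70 = -7220 + 70 = -7150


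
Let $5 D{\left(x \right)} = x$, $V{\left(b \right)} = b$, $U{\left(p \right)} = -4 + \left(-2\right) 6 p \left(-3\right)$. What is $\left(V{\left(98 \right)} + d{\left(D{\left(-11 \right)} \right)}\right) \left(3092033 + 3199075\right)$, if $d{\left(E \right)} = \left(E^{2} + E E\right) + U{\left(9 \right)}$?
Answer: $\frac{67264526736}{25} \approx 2.6906 \cdot 10^{9}$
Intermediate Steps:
$U{\left(p \right)} = -4 + 36 p$ ($U{\left(p \right)} = -4 + - 12 p \left(-3\right) = -4 + 36 p$)
$D{\left(x \right)} = \frac{x}{5}$
$d{\left(E \right)} = 320 + 2 E^{2}$ ($d{\left(E \right)} = \left(E^{2} + E E\right) + \left(-4 + 36 \cdot 9\right) = \left(E^{2} + E^{2}\right) + \left(-4 + 324\right) = 2 E^{2} + 320 = 320 + 2 E^{2}$)
$\left(V{\left(98 \right)} + d{\left(D{\left(-11 \right)} \right)}\right) \left(3092033 + 3199075\right) = \left(98 + \left(320 + 2 \left(\frac{1}{5} \left(-11\right)\right)^{2}\right)\right) \left(3092033 + 3199075\right) = \left(98 + \left(320 + 2 \left(- \frac{11}{5}\right)^{2}\right)\right) 6291108 = \left(98 + \left(320 + 2 \cdot \frac{121}{25}\right)\right) 6291108 = \left(98 + \left(320 + \frac{242}{25}\right)\right) 6291108 = \left(98 + \frac{8242}{25}\right) 6291108 = \frac{10692}{25} \cdot 6291108 = \frac{67264526736}{25}$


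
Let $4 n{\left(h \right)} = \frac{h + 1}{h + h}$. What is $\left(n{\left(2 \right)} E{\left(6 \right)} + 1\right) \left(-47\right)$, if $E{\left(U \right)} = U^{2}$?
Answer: $- \frac{1457}{4} \approx -364.25$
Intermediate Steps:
$n{\left(h \right)} = \frac{1 + h}{8 h}$ ($n{\left(h \right)} = \frac{\left(h + 1\right) \frac{1}{h + h}}{4} = \frac{\left(1 + h\right) \frac{1}{2 h}}{4} = \frac{\frac{1}{2} \frac{1}{h} \left(1 + h\right)}{4} = \frac{1 + h}{8 h}$)
$\left(n{\left(2 \right)} E{\left(6 \right)} + 1\right) \left(-47\right) = \left(\frac{1 + 2}{8 \cdot 2} \cdot 6^{2} + 1\right) \left(-47\right) = \left(\frac{1}{8} \cdot \frac{1}{2} \cdot 3 \cdot 36 + 1\right) \left(-47\right) = \left(\frac{3}{16} \cdot 36 + 1\right) \left(-47\right) = \left(\frac{27}{4} + 1\right) \left(-47\right) = \frac{31}{4} \left(-47\right) = - \frac{1457}{4}$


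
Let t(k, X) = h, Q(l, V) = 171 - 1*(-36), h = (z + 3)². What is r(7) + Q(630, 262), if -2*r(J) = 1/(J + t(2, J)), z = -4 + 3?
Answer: 4553/22 ≈ 206.95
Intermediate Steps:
z = -1
h = 4 (h = (-1 + 3)² = 2² = 4)
Q(l, V) = 207 (Q(l, V) = 171 + 36 = 207)
t(k, X) = 4
r(J) = -1/(2*(4 + J)) (r(J) = -1/(2*(J + 4)) = -1/(2*(4 + J)))
r(7) + Q(630, 262) = -1/(8 + 2*7) + 207 = -1/(8 + 14) + 207 = -1/22 + 207 = 4553/22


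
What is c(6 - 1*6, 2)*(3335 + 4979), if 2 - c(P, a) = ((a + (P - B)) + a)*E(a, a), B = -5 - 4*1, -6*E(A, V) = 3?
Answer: 70669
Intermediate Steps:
E(A, V) = -½ (E(A, V) = -⅙*3 = -½)
B = -9 (B = -5 - 4 = -9)
c(P, a) = 13/2 + a + P/2 (c(P, a) = 2 - ((a + (P - 1*(-9))) + a)*(-1)/2 = 2 - ((a + (P + 9)) + a)*(-1)/2 = 2 - ((a + (9 + P)) + a)*(-1)/2 = 2 - ((9 + P + a) + a)*(-1)/2 = 2 - (9 + P + 2*a)*(-1)/2 = 2 - (-9/2 - a - P/2) = 2 + (9/2 + a + P/2) = 13/2 + a + P/2)
c(6 - 1*6, 2)*(3335 + 4979) = (13/2 + 2 + (6 - 1*6)/2)*(3335 + 4979) = (13/2 + 2 + (6 - 6)/2)*8314 = (13/2 + 2 + (½)*0)*8314 = (13/2 + 2 + 0)*8314 = (17/2)*8314 = 70669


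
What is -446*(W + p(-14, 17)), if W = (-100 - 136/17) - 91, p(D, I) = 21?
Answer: 79388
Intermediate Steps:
W = -199 (W = (-100 - 136*1/17) - 91 = (-100 - 8) - 91 = -108 - 91 = -199)
-446*(W + p(-14, 17)) = -446*(-199 + 21) = -446*(-178) = 79388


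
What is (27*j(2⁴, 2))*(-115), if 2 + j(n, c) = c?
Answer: 0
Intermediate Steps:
j(n, c) = -2 + c
(27*j(2⁴, 2))*(-115) = (27*(-2 + 2))*(-115) = (27*0)*(-115) = 0*(-115) = 0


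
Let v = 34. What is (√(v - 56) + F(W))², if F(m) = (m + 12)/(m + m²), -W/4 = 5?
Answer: (-2 + 95*I*√22)²/9025 ≈ -22.0 - 0.19749*I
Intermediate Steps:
W = -20 (W = -4*5 = -20)
F(m) = (12 + m)/(m + m²)
(√(v - 56) + F(W))² = (√(34 - 56) + (12 - 20)/((-20)*(1 - 20)))² = (√(-22) - 1/20*(-8)/(-19))² = (I*√22 - 1/20*(-1/19)*(-8))² = (I*√22 - 2/95)² = (-2/95 + I*√22)²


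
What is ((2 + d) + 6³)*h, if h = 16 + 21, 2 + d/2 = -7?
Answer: 7400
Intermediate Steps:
d = -18 (d = -4 + 2*(-7) = -4 - 14 = -18)
h = 37
((2 + d) + 6³)*h = ((2 - 18) + 6³)*37 = (-16 + 216)*37 = 200*37 = 7400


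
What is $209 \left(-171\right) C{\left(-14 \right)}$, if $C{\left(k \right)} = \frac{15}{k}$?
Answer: $\frac{536085}{14} \approx 38292.0$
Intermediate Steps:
$209 \left(-171\right) C{\left(-14 \right)} = 209 \left(-171\right) \frac{15}{-14} = - 35739 \cdot 15 \left(- \frac{1}{14}\right) = \left(-35739\right) \left(- \frac{15}{14}\right) = \frac{536085}{14}$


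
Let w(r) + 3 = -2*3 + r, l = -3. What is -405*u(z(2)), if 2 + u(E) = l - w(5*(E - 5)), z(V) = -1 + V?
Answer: -9720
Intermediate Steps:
w(r) = -9 + r (w(r) = -3 + (-2*3 + r) = -3 + (-6 + r) = -9 + r)
u(E) = 29 - 5*E (u(E) = -2 + (-3 - (-9 + 5*(E - 5))) = -2 + (-3 - (-9 + 5*(-5 + E))) = -2 + (-3 - (-9 + (-25 + 5*E))) = -2 + (-3 - (-34 + 5*E)) = -2 + (-3 + (34 - 5*E)) = -2 + (31 - 5*E) = 29 - 5*E)
-405*u(z(2)) = -405*(29 - 5*(-1 + 2)) = -405*(29 - 5*1) = -405*(29 - 5) = -405*24 = -9720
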